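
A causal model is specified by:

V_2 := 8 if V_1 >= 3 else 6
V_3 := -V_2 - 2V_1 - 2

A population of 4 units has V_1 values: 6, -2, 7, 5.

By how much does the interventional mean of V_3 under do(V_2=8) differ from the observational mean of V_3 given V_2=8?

4

Under do(V_2=8), V_2's equation is replaced by V_2=8 for every unit. Per-unit V_3: -22, -6, -24, -20. Mean = -18.
Conditioning on V_2=8 selects the 3 unit(s) with V_1 ∈ {6, 7, 5}. Their V_3 values: -22, -24, -20. Mean = -22.
Difference = -18 − (-22) = 4.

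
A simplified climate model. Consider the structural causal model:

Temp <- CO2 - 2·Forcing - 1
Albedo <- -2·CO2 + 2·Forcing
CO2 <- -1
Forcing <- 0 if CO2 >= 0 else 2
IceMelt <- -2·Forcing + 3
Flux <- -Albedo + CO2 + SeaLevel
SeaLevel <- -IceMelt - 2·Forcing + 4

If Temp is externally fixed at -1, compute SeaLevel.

1

The intervention breaks the incoming arrows to Temp: Temp <- CO2 - 2·Forcing - 1 no longer applies, and Temp = -1.
No directed path runs from Temp to SeaLevel, so SeaLevel keeps its natural value.
Forcing = 0 if CO2 >= 0 else 2  [with CO2=-1]  = 2
IceMelt = -2·Forcing + 3  [with Forcing=2]  = -1
SeaLevel = -IceMelt - 2·Forcing + 4  [with IceMelt=-1, Forcing=2]  = 1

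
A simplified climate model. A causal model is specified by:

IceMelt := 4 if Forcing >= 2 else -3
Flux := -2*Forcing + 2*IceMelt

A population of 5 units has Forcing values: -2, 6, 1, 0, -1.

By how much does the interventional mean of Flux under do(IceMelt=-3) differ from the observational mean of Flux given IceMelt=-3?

-2.6

Under do(IceMelt=-3), IceMelt's equation is replaced by IceMelt=-3 for every unit. Per-unit Flux: -2, -18, -8, -6, -4. Mean = -7.6.
E[Flux|IceMelt=-3] averages over only the 4 units with IceMelt=-3 (Forcing = -2, 1, 0, -1): Flux = -2, -8, -6, -4, mean -5.
Difference = -7.6 − (-5) = -2.6.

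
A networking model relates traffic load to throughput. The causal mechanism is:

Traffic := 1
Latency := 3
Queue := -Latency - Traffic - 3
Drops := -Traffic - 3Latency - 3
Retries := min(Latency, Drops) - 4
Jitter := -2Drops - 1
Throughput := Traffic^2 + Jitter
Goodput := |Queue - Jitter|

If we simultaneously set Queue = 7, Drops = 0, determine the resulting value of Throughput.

0

Under do(Queue = 7, Drops = 0), each intervened variable's structural equation is replaced by its fixed value.
Jitter = -2Drops - 1  [with Drops=0]  = -1
Throughput = Traffic^2 + Jitter  [with Traffic=1, Jitter=-1]  = 0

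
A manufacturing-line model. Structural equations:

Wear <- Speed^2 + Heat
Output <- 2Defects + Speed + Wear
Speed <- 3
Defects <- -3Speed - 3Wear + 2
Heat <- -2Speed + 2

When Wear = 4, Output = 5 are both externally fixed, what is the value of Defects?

The joint intervention fixes Wear = 4, Output = 5, removing each variable's own equation.
Defects = -3Speed - 3Wear + 2  [with Speed=3, Wear=4]  = -19

-19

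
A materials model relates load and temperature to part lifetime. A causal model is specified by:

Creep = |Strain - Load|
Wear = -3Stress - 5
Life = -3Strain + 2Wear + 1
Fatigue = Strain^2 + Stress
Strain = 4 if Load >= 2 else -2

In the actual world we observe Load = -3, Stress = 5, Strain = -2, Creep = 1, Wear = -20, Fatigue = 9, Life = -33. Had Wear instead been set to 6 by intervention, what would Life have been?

19

Under do(Wear=6), the mechanism Wear = -3Stress - 5 is discarded; Wear is fixed at 6.
Strain = 4 if Load >= 2 else -2  [with Load=-3]  = -2
Life = -3Strain + 2Wear + 1  [with Strain=-2, Wear=6]  = 19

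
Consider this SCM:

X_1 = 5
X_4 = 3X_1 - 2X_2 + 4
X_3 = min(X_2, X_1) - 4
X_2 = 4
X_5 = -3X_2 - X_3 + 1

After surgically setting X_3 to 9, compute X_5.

-20

do(X_3=9) replaces the equation X_3 = min(X_2, X_1) - 4 with the constant X_3 = 9.
X_5 = -3X_2 - X_3 + 1  [with X_2=4, X_3=9]  = -20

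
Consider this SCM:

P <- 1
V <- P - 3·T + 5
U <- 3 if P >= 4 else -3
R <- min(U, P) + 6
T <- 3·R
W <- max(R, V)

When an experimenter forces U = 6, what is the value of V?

-57

do(U=6) replaces the equation U <- 3 if P >= 4 else -3 with the constant U = 6.
R = min(U, P) + 6  [with U=6, P=1]  = 7
T = 3·R  [with R=7]  = 21
V = P - 3·T + 5  [with P=1, T=21]  = -57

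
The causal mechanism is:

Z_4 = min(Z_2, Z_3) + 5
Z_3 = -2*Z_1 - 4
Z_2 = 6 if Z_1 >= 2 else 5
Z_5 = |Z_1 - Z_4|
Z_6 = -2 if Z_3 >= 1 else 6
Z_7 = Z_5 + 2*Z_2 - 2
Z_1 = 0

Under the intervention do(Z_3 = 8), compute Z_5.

10

do(Z_3=8) replaces the equation Z_3 = -2*Z_1 - 4 with the constant Z_3 = 8.
Z_2 = 6 if Z_1 >= 2 else 5  [with Z_1=0]  = 5
Z_4 = min(Z_2, Z_3) + 5  [with Z_2=5, Z_3=8]  = 10
Z_5 = |Z_1 - Z_4|  [with Z_1=0, Z_4=10]  = 10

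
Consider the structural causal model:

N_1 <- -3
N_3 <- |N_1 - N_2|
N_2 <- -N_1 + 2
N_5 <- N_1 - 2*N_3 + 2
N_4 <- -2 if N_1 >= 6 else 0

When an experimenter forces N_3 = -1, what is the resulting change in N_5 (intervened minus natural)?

18

do(N_3=-1) replaces the equation N_3 <- |N_1 - N_2| with the constant N_3 = -1.
N_5 = N_1 - 2*N_3 + 2  [with N_1=-3, N_3=-1]  = 1
Without intervention: N_2 = -N_1 + 2  [with N_1=-3]  = 5; N_3 = |N_1 - N_2|  [with N_1=-3, N_2=5]  = 8; N_5 = N_1 - 2*N_3 + 2  [with N_1=-3, N_3=8]  = -17.
Change = 1 − (-17) = 18.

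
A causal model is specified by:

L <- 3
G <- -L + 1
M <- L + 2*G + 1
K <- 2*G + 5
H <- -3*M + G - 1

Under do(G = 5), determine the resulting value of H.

-38

do(G=5) replaces the equation G <- -L + 1 with the constant G = 5.
M = L + 2*G + 1  [with L=3, G=5]  = 14
H = -3*M + G - 1  [with M=14, G=5]  = -38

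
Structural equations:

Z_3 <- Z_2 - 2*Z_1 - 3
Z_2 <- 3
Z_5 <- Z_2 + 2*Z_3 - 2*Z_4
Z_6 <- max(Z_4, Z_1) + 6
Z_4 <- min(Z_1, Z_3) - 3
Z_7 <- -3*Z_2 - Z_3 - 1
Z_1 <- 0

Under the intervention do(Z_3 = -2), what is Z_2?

3

Under do(Z_3=-2), the mechanism Z_3 <- Z_2 - 2*Z_1 - 3 is discarded; Z_3 is fixed at -2.
Since Z_2 is not a descendant of the intervened variable, it is unaffected.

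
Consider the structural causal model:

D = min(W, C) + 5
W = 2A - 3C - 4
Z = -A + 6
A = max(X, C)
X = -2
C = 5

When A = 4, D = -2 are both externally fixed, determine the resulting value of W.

-11

The joint intervention fixes A = 4, D = -2, removing each variable's own equation.
W = 2A - 3C - 4  [with A=4, C=5]  = -11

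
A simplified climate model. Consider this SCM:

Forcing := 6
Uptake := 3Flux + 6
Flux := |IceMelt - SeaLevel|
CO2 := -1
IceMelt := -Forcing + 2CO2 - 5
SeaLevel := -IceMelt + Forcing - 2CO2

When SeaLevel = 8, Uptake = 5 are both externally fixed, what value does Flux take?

Setting SeaLevel = 8, Uptake = 5 by intervention discards those variables' equations.
IceMelt = -Forcing + 2CO2 - 5  [with Forcing=6, CO2=-1]  = -13
Flux = |IceMelt - SeaLevel|  [with IceMelt=-13, SeaLevel=8]  = 21

21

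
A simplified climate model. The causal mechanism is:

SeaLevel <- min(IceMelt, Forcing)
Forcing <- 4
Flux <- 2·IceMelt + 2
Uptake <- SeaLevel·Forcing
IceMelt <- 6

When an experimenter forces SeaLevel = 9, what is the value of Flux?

14

The intervention breaks the incoming arrows to SeaLevel: SeaLevel <- min(IceMelt, Forcing) no longer applies, and SeaLevel = 9.
Flux is not downstream of the intervention, so its value is determined by the original equations.
Flux = 2·IceMelt + 2  [with IceMelt=6]  = 14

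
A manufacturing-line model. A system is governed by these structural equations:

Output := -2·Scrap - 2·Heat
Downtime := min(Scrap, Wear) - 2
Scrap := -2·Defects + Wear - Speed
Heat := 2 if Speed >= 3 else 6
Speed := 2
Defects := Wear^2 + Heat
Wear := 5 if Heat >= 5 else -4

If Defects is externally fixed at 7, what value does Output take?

Under do(Defects=7), the mechanism Defects := Wear^2 + Heat is discarded; Defects is fixed at 7.
Heat = 2 if Speed >= 3 else 6  [with Speed=2]  = 6
Wear = 5 if Heat >= 5 else -4  [with Heat=6]  = 5
Scrap = -2·Defects + Wear - Speed  [with Defects=7, Wear=5, Speed=2]  = -11
Output = -2·Scrap - 2·Heat  [with Scrap=-11, Heat=6]  = 10

10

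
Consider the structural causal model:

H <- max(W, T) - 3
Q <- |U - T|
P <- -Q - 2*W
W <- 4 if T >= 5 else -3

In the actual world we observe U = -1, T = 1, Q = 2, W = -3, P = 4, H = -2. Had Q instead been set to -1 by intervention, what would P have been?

7

do(Q=-1) replaces the equation Q <- |U - T| with the constant Q = -1.
W = 4 if T >= 5 else -3  [with T=1]  = -3
P = -Q - 2*W  [with Q=-1, W=-3]  = 7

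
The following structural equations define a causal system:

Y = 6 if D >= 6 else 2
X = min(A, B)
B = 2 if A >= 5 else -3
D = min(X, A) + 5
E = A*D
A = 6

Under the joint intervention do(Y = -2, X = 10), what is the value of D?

11

Under do(Y = -2, X = 10), each intervened variable's structural equation is replaced by its fixed value.
D = min(X, A) + 5  [with X=10, A=6]  = 11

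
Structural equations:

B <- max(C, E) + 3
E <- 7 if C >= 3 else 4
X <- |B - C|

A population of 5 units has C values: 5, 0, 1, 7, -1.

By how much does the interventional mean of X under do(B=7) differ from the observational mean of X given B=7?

Every unit gets B=7 under the intervention. X values become 2, 7, 6, 0, 8; E[X|do(B=7)] = 4.6.
E[X|B=7] averages over only the 3 units with B=7 (C = 0, 1, -1): X = 7, 6, 8, mean 7.
Difference = 4.6 − 7 = -2.4.

-2.4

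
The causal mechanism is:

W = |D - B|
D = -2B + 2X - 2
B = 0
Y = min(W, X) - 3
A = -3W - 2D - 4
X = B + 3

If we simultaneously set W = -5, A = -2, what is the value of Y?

The joint intervention fixes W = -5, A = -2, removing each variable's own equation.
X = B + 3  [with B=0]  = 3
Y = min(W, X) - 3  [with W=-5, X=3]  = -8

-8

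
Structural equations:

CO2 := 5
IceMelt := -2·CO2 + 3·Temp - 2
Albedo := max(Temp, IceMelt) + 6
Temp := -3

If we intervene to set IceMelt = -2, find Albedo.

4

The intervention breaks the incoming arrows to IceMelt: IceMelt := -2·CO2 + 3·Temp - 2 no longer applies, and IceMelt = -2.
Albedo = max(Temp, IceMelt) + 6  [with Temp=-3, IceMelt=-2]  = 4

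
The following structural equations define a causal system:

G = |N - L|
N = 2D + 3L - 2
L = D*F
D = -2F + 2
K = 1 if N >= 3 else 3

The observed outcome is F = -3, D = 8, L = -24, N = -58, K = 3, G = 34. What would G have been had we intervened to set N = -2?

22

Under do(N=-2), the mechanism N = 2D + 3L - 2 is discarded; N is fixed at -2.
D = -2F + 2  [with F=-3]  = 8
L = D*F  [with D=8, F=-3]  = -24
G = |N - L|  [with N=-2, L=-24]  = 22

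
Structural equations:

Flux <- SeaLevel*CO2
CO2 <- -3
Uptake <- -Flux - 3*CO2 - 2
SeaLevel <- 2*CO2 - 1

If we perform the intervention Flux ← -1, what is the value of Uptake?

8

The intervention breaks the incoming arrows to Flux: Flux <- SeaLevel*CO2 no longer applies, and Flux = -1.
Uptake = -Flux - 3*CO2 - 2  [with Flux=-1, CO2=-3]  = 8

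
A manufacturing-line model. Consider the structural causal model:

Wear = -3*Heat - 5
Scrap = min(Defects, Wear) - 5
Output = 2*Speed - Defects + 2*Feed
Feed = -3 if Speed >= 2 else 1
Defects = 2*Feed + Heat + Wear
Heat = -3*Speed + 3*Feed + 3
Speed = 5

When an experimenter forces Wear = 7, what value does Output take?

The intervention breaks the incoming arrows to Wear: Wear = -3*Heat - 5 no longer applies, and Wear = 7.
Feed = -3 if Speed >= 2 else 1  [with Speed=5]  = -3
Heat = -3*Speed + 3*Feed + 3  [with Speed=5, Feed=-3]  = -21
Defects = 2*Feed + Heat + Wear  [with Feed=-3, Heat=-21, Wear=7]  = -20
Output = 2*Speed - Defects + 2*Feed  [with Speed=5, Defects=-20, Feed=-3]  = 24

24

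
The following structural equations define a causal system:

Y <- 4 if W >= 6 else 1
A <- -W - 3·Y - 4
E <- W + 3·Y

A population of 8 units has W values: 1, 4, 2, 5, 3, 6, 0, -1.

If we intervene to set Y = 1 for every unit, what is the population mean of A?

The intervention sets Y=1 in all 8 units regardless of W. Recomputing A per unit gives -8, -11, -9, -12, -10, -13, -7, -6; average -9.5.

-9.5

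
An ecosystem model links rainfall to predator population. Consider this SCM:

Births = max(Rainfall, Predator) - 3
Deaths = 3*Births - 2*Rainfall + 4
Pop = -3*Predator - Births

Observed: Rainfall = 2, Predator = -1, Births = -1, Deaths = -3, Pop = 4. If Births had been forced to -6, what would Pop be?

9

do(Births=-6) replaces the equation Births = max(Rainfall, Predator) - 3 with the constant Births = -6.
Pop = -3*Predator - Births  [with Predator=-1, Births=-6]  = 9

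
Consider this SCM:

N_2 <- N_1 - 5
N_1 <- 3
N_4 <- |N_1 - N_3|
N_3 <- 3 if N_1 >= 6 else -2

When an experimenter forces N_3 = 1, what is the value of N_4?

The intervention breaks the incoming arrows to N_3: N_3 <- 3 if N_1 >= 6 else -2 no longer applies, and N_3 = 1.
N_4 = |N_1 - N_3|  [with N_1=3, N_3=1]  = 2

2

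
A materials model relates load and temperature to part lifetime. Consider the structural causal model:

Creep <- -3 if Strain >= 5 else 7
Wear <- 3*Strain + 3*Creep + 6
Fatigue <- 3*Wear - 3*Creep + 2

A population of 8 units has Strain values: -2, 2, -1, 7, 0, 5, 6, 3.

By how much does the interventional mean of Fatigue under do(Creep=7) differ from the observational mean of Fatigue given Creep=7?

The intervention sets Creep=7 in all 8 units regardless of Strain. Recomputing Fatigue per unit gives 44, 80, 53, 125, 62, 107, 116, 89; average 84.5.
Conditioning on Creep=7 selects the 5 unit(s) with Strain ∈ {-2, 2, -1, 0, 3}. Their Fatigue values: 44, 80, 53, 62, 89. Mean = 65.6.
Difference = 84.5 − 65.6 = 18.9.

18.9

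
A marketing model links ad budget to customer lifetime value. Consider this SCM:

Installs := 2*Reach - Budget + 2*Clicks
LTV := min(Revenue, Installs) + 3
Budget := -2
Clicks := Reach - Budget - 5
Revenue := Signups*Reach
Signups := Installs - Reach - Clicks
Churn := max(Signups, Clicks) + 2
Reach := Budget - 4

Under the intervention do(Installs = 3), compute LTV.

do(Installs=3) replaces the equation Installs := 2*Reach - Budget + 2*Clicks with the constant Installs = 3.
Reach = Budget - 4  [with Budget=-2]  = -6
Clicks = Reach - Budget - 5  [with Reach=-6, Budget=-2]  = -9
Signups = Installs - Reach - Clicks  [with Installs=3, Reach=-6, Clicks=-9]  = 18
Revenue = Signups*Reach  [with Signups=18, Reach=-6]  = -108
LTV = min(Revenue, Installs) + 3  [with Revenue=-108, Installs=3]  = -105

-105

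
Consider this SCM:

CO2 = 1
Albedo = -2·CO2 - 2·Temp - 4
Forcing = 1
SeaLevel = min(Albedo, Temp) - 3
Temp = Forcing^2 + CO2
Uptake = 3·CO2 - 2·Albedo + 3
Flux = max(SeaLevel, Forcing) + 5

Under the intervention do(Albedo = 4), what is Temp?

Under do(Albedo=4), the mechanism Albedo = -2·CO2 - 2·Temp - 4 is discarded; Albedo is fixed at 4.
Since Temp is not a descendant of the intervened variable, it is unaffected.
Temp = Forcing^2 + CO2  [with Forcing=1, CO2=1]  = 2

2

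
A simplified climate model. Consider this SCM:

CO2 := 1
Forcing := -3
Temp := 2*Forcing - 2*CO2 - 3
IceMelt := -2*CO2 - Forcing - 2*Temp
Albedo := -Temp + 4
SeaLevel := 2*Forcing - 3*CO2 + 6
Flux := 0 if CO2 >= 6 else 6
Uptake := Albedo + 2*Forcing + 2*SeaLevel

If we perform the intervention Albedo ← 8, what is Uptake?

-4

do(Albedo=8) replaces the equation Albedo := -Temp + 4 with the constant Albedo = 8.
SeaLevel = 2*Forcing - 3*CO2 + 6  [with Forcing=-3, CO2=1]  = -3
Uptake = Albedo + 2*Forcing + 2*SeaLevel  [with Albedo=8, Forcing=-3, SeaLevel=-3]  = -4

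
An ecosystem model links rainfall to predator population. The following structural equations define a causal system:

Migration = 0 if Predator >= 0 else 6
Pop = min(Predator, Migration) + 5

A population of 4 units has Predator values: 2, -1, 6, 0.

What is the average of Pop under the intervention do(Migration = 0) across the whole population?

Every unit gets Migration=0 under the intervention. Pop values become 5, 4, 5, 5; E[Pop|do(Migration=0)] = 4.75.

4.75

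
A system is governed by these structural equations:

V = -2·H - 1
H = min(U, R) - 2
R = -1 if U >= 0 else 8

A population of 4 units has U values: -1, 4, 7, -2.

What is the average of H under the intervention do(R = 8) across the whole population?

0

The intervention sets R=8 in all 4 units regardless of U. Recomputing H per unit gives -3, 2, 5, -4; average 0.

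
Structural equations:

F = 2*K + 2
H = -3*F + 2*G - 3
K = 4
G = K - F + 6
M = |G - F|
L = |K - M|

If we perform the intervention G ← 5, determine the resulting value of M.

The intervention breaks the incoming arrows to G: G = K - F + 6 no longer applies, and G = 5.
F = 2*K + 2  [with K=4]  = 10
M = |G - F|  [with G=5, F=10]  = 5

5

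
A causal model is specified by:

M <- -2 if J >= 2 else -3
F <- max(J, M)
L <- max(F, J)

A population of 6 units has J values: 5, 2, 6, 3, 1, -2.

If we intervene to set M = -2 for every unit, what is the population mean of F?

2.5

do(M=-2) breaks M's dependence on J. With M=-2 fixed, F across the units is 5, 2, 6, 3, 1, -2, mean 2.5.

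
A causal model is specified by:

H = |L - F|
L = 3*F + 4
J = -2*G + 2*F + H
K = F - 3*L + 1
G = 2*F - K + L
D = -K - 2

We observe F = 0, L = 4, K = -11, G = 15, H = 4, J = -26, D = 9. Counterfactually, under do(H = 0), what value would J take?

The intervention breaks the incoming arrows to H: H = |L - F| no longer applies, and H = 0.
L = 3*F + 4  [with F=0]  = 4
K = F - 3*L + 1  [with F=0, L=4]  = -11
G = 2*F - K + L  [with F=0, K=-11, L=4]  = 15
J = -2*G + 2*F + H  [with G=15, F=0, H=0]  = -30

-30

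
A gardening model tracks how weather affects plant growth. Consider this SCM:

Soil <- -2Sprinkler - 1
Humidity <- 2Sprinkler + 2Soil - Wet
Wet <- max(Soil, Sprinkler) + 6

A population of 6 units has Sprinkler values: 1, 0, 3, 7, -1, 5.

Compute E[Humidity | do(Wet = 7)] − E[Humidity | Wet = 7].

-5

do(Wet=7) breaks Wet's dependence on Sprinkler. With Wet=7 fixed, Humidity across the units is -11, -9, -15, -23, -7, -19, mean -14.
E[Humidity|Wet=7] averages over only the 2 units with Wet=7 (Sprinkler = 1, -1): Humidity = -11, -7, mean -9.
Difference = -14 − (-9) = -5.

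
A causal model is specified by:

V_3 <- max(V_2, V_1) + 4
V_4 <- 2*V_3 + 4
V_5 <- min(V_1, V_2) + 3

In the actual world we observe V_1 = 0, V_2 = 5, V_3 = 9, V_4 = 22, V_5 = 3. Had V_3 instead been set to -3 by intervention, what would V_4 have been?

-2

The intervention breaks the incoming arrows to V_3: V_3 <- max(V_2, V_1) + 4 no longer applies, and V_3 = -3.
V_4 = 2*V_3 + 4  [with V_3=-3]  = -2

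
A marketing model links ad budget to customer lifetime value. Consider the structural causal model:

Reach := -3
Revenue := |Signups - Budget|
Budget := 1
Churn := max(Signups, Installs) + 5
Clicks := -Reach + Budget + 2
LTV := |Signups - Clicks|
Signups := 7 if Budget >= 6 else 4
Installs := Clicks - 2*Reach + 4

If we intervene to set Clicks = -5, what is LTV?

The intervention breaks the incoming arrows to Clicks: Clicks := -Reach + Budget + 2 no longer applies, and Clicks = -5.
Signups = 7 if Budget >= 6 else 4  [with Budget=1]  = 4
LTV = |Signups - Clicks|  [with Signups=4, Clicks=-5]  = 9

9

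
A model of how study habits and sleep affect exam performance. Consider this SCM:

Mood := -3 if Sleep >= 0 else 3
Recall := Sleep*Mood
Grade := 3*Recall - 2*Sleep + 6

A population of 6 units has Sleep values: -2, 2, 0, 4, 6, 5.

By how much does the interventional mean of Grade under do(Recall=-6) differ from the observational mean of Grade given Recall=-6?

-5

do(Recall=-6) breaks Recall's dependence on Sleep. With Recall=-6 fixed, Grade across the units is -8, -16, -12, -20, -24, -22, mean -17.
E[Grade|Recall=-6] averages over only the 2 units with Recall=-6 (Sleep = -2, 2): Grade = -8, -16, mean -12.
Difference = -17 − (-12) = -5.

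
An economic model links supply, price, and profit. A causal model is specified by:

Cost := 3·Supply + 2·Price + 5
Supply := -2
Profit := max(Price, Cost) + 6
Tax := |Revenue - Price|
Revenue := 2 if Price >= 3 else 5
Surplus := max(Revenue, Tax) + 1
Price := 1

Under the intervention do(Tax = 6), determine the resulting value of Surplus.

7

Under do(Tax=6), the mechanism Tax := |Revenue - Price| is discarded; Tax is fixed at 6.
Revenue = 2 if Price >= 3 else 5  [with Price=1]  = 5
Surplus = max(Revenue, Tax) + 1  [with Revenue=5, Tax=6]  = 7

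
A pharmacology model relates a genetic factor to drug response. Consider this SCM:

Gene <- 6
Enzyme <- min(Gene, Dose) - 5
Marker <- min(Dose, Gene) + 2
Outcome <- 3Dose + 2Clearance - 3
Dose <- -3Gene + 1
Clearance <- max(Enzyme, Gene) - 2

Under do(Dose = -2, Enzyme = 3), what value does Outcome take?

Under do(Dose = -2, Enzyme = 3), each intervened variable's structural equation is replaced by its fixed value.
Clearance = max(Enzyme, Gene) - 2  [with Enzyme=3, Gene=6]  = 4
Outcome = 3Dose + 2Clearance - 3  [with Dose=-2, Clearance=4]  = -1

-1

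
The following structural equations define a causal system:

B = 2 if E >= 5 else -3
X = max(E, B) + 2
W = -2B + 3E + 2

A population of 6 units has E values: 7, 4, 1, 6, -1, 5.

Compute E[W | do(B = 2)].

Every unit gets B=2 under the intervention. W values become 19, 10, 1, 16, -5, 13; E[W|do(B=2)] = 9.

9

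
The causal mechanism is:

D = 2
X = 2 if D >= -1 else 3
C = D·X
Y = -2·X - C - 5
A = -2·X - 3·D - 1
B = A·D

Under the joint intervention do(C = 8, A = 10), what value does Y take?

The joint intervention fixes C = 8, A = 10, removing each variable's own equation.
X = 2 if D >= -1 else 3  [with D=2]  = 2
Y = -2·X - C - 5  [with X=2, C=8]  = -17

-17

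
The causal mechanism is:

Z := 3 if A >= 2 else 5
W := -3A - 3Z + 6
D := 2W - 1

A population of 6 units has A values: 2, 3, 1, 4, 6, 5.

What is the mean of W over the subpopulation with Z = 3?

E[W|Z=3] averages over only the 5 units with Z=3 (A = 2, 3, 4, 6, 5): W = -9, -12, -15, -21, -18, mean -15.

-15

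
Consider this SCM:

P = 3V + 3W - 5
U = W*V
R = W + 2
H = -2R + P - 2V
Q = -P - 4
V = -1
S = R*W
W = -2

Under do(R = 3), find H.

Under do(R=3), the mechanism R = W + 2 is discarded; R is fixed at 3.
P = 3V + 3W - 5  [with V=-1, W=-2]  = -14
H = -2R + P - 2V  [with R=3, P=-14, V=-1]  = -18

-18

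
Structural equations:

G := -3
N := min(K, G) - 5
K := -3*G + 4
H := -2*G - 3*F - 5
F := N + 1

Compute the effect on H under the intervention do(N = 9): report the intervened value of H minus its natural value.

-51

do(N=9) replaces the equation N := min(K, G) - 5 with the constant N = 9.
F = N + 1  [with N=9]  = 10
H = -2*G - 3*F - 5  [with G=-3, F=10]  = -29
Without intervention: K = -3*G + 4  [with G=-3]  = 13; N = min(K, G) - 5  [with K=13, G=-3]  = -8; F = N + 1  [with N=-8]  = -7; H = -2*G - 3*F - 5  [with G=-3, F=-7]  = 22.
Change = -29 − 22 = -51.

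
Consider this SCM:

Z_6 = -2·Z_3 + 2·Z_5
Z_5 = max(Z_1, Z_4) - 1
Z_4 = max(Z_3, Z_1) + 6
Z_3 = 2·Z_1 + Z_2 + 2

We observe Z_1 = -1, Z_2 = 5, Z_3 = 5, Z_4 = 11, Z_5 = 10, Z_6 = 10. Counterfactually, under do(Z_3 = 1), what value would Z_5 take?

do(Z_3=1) replaces the equation Z_3 = 2·Z_1 + Z_2 + 2 with the constant Z_3 = 1.
Z_4 = max(Z_3, Z_1) + 6  [with Z_3=1, Z_1=-1]  = 7
Z_5 = max(Z_1, Z_4) - 1  [with Z_1=-1, Z_4=7]  = 6

6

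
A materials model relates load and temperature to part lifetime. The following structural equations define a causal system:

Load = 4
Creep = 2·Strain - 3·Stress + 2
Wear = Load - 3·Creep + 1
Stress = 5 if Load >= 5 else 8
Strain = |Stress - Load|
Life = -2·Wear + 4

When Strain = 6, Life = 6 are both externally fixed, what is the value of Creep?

-10

Setting Strain = 6, Life = 6 by intervention discards those variables' equations.
Stress = 5 if Load >= 5 else 8  [with Load=4]  = 8
Creep = 2·Strain - 3·Stress + 2  [with Strain=6, Stress=8]  = -10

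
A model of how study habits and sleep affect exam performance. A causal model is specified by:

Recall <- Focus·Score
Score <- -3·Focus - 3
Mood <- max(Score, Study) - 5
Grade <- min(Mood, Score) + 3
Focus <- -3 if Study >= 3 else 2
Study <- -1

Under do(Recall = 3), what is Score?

-9

do(Recall=3) replaces the equation Recall <- Focus·Score with the constant Recall = 3.
Score is not downstream of the intervention, so its value is determined by the original equations.
Focus = -3 if Study >= 3 else 2  [with Study=-1]  = 2
Score = -3·Focus - 3  [with Focus=2]  = -9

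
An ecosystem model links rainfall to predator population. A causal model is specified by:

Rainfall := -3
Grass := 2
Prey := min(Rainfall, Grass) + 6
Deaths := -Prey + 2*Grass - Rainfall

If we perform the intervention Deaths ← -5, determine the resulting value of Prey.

Under do(Deaths=-5), the mechanism Deaths := -Prey + 2*Grass - Rainfall is discarded; Deaths is fixed at -5.
Since Prey is not a descendant of the intervened variable, it is unaffected.
Prey = min(Rainfall, Grass) + 6  [with Rainfall=-3, Grass=2]  = 3

3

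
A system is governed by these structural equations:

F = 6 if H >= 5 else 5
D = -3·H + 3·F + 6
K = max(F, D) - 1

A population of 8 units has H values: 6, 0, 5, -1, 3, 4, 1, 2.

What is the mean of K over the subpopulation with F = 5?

Observing F=5 restricts to units where F's equation naturally yields 5: H ∈ {0, -1, 3, 4, 1, 2}. In that subpopulation K = 20, 23, 11, 8, 17, 14, mean 15.5.

15.5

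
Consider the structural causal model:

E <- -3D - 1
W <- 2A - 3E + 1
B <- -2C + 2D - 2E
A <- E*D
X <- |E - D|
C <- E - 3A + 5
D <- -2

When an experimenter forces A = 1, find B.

-28

The intervention breaks the incoming arrows to A: A <- E*D no longer applies, and A = 1.
E = -3D - 1  [with D=-2]  = 5
C = E - 3A + 5  [with E=5, A=1]  = 7
B = -2C + 2D - 2E  [with C=7, D=-2, E=5]  = -28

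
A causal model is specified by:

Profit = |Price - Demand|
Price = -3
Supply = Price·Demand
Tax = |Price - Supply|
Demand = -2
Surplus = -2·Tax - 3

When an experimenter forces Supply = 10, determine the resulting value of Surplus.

-29

The intervention breaks the incoming arrows to Supply: Supply = Price·Demand no longer applies, and Supply = 10.
Tax = |Price - Supply|  [with Price=-3, Supply=10]  = 13
Surplus = -2·Tax - 3  [with Tax=13]  = -29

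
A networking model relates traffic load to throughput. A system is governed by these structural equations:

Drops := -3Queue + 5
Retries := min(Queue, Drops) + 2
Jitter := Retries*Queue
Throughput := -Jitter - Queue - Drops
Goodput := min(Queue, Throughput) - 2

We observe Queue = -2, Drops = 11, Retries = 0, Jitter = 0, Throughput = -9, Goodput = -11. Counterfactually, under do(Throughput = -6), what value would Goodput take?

The intervention breaks the incoming arrows to Throughput: Throughput := -Jitter - Queue - Drops no longer applies, and Throughput = -6.
Goodput = min(Queue, Throughput) - 2  [with Queue=-2, Throughput=-6]  = -8

-8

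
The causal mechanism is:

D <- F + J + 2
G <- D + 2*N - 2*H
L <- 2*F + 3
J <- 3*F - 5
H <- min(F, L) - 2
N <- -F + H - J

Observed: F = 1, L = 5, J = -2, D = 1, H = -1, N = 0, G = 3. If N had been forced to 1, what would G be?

Intervening sets N = 1 and removes its equation (N <- -F + H - J).
L = 2*F + 3  [with F=1]  = 5
J = 3*F - 5  [with F=1]  = -2
D = F + J + 2  [with F=1, J=-2]  = 1
H = min(F, L) - 2  [with F=1, L=5]  = -1
G = D + 2*N - 2*H  [with D=1, N=1, H=-1]  = 5

5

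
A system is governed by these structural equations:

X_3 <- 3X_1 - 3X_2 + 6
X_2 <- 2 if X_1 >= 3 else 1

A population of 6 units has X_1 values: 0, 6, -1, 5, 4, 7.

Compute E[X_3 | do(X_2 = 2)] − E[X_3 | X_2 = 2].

Under do(X_2=2), X_2's equation is replaced by X_2=2 for every unit. Per-unit X_3: 0, 18, -3, 15, 12, 21. Mean = 10.5.
E[X_3|X_2=2] averages over only the 4 units with X_2=2 (X_1 = 6, 5, 4, 7): X_3 = 18, 15, 12, 21, mean 16.5.
Difference = 10.5 − 16.5 = -6.

-6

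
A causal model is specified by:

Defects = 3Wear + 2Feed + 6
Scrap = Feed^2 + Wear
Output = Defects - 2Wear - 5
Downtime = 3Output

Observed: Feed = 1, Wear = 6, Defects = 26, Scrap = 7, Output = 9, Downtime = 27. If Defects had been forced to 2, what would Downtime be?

The intervention breaks the incoming arrows to Defects: Defects = 3Wear + 2Feed + 6 no longer applies, and Defects = 2.
Output = Defects - 2Wear - 5  [with Defects=2, Wear=6]  = -15
Downtime = 3Output  [with Output=-15]  = -45

-45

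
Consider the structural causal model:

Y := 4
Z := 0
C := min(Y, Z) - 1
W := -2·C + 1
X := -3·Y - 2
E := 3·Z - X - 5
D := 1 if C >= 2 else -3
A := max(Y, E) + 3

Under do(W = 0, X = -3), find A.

The joint intervention fixes W = 0, X = -3, removing each variable's own equation.
E = 3·Z - X - 5  [with Z=0, X=-3]  = -2
A = max(Y, E) + 3  [with Y=4, E=-2]  = 7

7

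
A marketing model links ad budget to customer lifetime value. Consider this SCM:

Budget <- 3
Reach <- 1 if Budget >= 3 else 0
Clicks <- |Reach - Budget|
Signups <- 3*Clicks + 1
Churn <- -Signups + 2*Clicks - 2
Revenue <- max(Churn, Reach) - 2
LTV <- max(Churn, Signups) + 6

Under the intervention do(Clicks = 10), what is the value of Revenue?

The intervention breaks the incoming arrows to Clicks: Clicks <- |Reach - Budget| no longer applies, and Clicks = 10.
Reach = 1 if Budget >= 3 else 0  [with Budget=3]  = 1
Signups = 3*Clicks + 1  [with Clicks=10]  = 31
Churn = -Signups + 2*Clicks - 2  [with Signups=31, Clicks=10]  = -13
Revenue = max(Churn, Reach) - 2  [with Churn=-13, Reach=1]  = -1

-1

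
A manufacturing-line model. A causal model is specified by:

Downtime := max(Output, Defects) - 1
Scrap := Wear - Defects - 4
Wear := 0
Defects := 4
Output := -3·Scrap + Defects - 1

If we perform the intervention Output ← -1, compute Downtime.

Intervening sets Output = -1 and removes its equation (Output := -3·Scrap + Defects - 1).
Downtime = max(Output, Defects) - 1  [with Output=-1, Defects=4]  = 3

3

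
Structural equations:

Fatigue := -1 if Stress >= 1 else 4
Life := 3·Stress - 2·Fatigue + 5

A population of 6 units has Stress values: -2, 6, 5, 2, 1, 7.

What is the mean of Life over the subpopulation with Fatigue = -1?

19.6

Conditioning on Fatigue=-1 selects the 5 unit(s) with Stress ∈ {6, 5, 2, 1, 7}. Their Life values: 25, 22, 13, 10, 28. Mean = 19.6.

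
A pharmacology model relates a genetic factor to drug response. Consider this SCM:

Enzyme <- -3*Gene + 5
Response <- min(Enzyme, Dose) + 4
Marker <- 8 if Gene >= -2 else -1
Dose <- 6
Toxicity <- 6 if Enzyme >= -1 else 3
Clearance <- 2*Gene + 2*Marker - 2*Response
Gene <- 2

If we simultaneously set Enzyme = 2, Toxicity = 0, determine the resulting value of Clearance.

Under do(Enzyme = 2, Toxicity = 0), each intervened variable's structural equation is replaced by its fixed value.
Marker = 8 if Gene >= -2 else -1  [with Gene=2]  = 8
Response = min(Enzyme, Dose) + 4  [with Enzyme=2, Dose=6]  = 6
Clearance = 2*Gene + 2*Marker - 2*Response  [with Gene=2, Marker=8, Response=6]  = 8

8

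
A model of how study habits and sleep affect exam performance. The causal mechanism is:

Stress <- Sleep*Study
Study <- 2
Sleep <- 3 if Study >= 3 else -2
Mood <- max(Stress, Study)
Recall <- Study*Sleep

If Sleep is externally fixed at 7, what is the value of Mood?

14

Under do(Sleep=7), the mechanism Sleep <- 3 if Study >= 3 else -2 is discarded; Sleep is fixed at 7.
Stress = Sleep*Study  [with Sleep=7, Study=2]  = 14
Mood = max(Stress, Study)  [with Stress=14, Study=2]  = 14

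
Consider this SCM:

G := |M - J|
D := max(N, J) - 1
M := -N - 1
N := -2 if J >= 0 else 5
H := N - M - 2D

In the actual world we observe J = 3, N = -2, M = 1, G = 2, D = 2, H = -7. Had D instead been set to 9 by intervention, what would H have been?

-21

The intervention breaks the incoming arrows to D: D := max(N, J) - 1 no longer applies, and D = 9.
N = -2 if J >= 0 else 5  [with J=3]  = -2
M = -N - 1  [with N=-2]  = 1
H = N - M - 2D  [with N=-2, M=1, D=9]  = -21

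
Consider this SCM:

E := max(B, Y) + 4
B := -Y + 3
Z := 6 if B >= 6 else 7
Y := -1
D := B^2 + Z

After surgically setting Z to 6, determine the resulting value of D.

do(Z=6) replaces the equation Z := 6 if B >= 6 else 7 with the constant Z = 6.
B = -Y + 3  [with Y=-1]  = 4
D = B^2 + Z  [with B=4, Z=6]  = 22

22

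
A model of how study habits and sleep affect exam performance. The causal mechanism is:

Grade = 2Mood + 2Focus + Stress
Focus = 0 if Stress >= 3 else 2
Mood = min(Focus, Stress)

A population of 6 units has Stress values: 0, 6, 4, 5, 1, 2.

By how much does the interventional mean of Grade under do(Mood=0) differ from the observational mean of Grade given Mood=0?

Every unit gets Mood=0 under the intervention. Grade values become 4, 6, 4, 5, 5, 6; E[Grade|do(Mood=0)] = 5.
Observing Mood=0 restricts to units where Mood's equation naturally yields 0: Stress ∈ {0, 6, 4, 5}. In that subpopulation Grade = 4, 6, 4, 5, mean 4.75.
Difference = 5 − 4.75 = 0.25.

0.25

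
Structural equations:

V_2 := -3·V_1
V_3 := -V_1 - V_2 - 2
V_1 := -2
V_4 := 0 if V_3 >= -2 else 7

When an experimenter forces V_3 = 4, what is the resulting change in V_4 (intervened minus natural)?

-7

The intervention breaks the incoming arrows to V_3: V_3 := -V_1 - V_2 - 2 no longer applies, and V_3 = 4.
V_4 = 0 if V_3 >= -2 else 7  [with V_3=4]  = 0
Without intervention: V_2 = -3·V_1  [with V_1=-2]  = 6; V_3 = -V_1 - V_2 - 2  [with V_1=-2, V_2=6]  = -6; V_4 = 0 if V_3 >= -2 else 7  [with V_3=-6]  = 7.
Change = 0 − 7 = -7.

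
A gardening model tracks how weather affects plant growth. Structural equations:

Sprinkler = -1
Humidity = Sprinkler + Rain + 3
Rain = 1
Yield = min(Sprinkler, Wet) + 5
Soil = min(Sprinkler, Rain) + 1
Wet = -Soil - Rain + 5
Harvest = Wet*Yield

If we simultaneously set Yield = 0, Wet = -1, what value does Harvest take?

0

Under do(Yield = 0, Wet = -1), each intervened variable's structural equation is replaced by its fixed value.
Harvest = Wet*Yield  [with Wet=-1, Yield=0]  = 0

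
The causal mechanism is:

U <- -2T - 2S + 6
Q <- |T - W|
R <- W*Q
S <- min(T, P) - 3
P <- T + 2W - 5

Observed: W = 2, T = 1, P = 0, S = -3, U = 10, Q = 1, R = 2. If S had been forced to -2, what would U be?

Intervening sets S = -2 and removes its equation (S <- min(T, P) - 3).
U = -2T - 2S + 6  [with T=1, S=-2]  = 8

8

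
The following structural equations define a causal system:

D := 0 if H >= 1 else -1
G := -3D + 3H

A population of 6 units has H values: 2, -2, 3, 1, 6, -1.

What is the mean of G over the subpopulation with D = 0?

Conditioning on D=0 selects the 4 unit(s) with H ∈ {2, 3, 1, 6}. Their G values: 6, 9, 3, 18. Mean = 9.

9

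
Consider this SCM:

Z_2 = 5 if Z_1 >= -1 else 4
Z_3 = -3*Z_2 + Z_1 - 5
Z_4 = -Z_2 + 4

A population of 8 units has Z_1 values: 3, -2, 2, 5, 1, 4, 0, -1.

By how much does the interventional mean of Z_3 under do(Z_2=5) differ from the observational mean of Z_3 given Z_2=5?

-0.5

do(Z_2=5) breaks Z_2's dependence on Z_1. With Z_2=5 fixed, Z_3 across the units is -17, -22, -18, -15, -19, -16, -20, -21, mean -18.5.
E[Z_3|Z_2=5] averages over only the 7 units with Z_2=5 (Z_1 = 3, 2, 5, 1, 4, 0, -1): Z_3 = -17, -18, -15, -19, -16, -20, -21, mean -18.
Difference = -18.5 − (-18) = -0.5.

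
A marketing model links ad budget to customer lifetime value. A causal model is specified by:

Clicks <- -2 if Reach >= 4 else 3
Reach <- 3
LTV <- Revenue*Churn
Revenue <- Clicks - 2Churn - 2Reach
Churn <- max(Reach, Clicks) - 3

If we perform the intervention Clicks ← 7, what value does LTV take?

do(Clicks=7) replaces the equation Clicks <- -2 if Reach >= 4 else 3 with the constant Clicks = 7.
Churn = max(Reach, Clicks) - 3  [with Reach=3, Clicks=7]  = 4
Revenue = Clicks - 2Churn - 2Reach  [with Clicks=7, Churn=4, Reach=3]  = -7
LTV = Revenue*Churn  [with Revenue=-7, Churn=4]  = -28

-28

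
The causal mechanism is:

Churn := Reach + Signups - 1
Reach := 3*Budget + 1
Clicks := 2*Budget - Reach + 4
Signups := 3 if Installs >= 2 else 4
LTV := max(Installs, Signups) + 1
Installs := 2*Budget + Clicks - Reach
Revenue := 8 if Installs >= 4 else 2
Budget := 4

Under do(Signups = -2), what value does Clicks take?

-1

do(Signups=-2) replaces the equation Signups := 3 if Installs >= 2 else 4 with the constant Signups = -2.
Clicks is not downstream of the intervention, so its value is determined by the original equations.
Reach = 3*Budget + 1  [with Budget=4]  = 13
Clicks = 2*Budget - Reach + 4  [with Budget=4, Reach=13]  = -1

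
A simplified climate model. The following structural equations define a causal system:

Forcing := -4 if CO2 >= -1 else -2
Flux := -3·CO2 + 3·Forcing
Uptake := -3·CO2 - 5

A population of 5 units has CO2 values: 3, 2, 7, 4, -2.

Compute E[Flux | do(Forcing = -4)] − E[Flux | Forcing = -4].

The intervention sets Forcing=-4 in all 5 units regardless of CO2. Recomputing Flux per unit gives -21, -18, -33, -24, -6; average -20.4.
E[Flux|Forcing=-4] averages over only the 4 units with Forcing=-4 (CO2 = 3, 2, 7, 4): Flux = -21, -18, -33, -24, mean -24.
Difference = -20.4 − (-24) = 3.6.

3.6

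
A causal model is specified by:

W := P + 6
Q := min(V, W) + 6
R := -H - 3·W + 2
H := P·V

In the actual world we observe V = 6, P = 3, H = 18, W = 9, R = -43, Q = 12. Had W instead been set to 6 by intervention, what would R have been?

Intervening sets W = 6 and removes its equation (W := P + 6).
H = P·V  [with P=3, V=6]  = 18
R = -H - 3·W + 2  [with H=18, W=6]  = -34

-34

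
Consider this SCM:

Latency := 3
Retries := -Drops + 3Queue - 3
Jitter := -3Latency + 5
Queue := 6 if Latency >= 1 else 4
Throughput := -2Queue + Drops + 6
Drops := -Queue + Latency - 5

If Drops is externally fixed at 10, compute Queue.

Under do(Drops=10), the mechanism Drops := -Queue + Latency - 5 is discarded; Drops is fixed at 10.
Since Queue is not a descendant of the intervened variable, it is unaffected.
Queue = 6 if Latency >= 1 else 4  [with Latency=3]  = 6

6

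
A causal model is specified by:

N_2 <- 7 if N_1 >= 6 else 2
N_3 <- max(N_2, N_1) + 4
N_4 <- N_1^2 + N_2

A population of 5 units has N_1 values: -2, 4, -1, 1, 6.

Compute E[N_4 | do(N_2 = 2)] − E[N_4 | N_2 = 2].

The intervention sets N_2=2 in all 5 units regardless of N_1. Recomputing N_4 per unit gives 6, 18, 3, 3, 38; average 13.6.
Conditioning on N_2=2 selects the 4 unit(s) with N_1 ∈ {-2, 4, -1, 1}. Their N_4 values: 6, 18, 3, 3. Mean = 7.5.
Difference = 13.6 − 7.5 = 6.1.

6.1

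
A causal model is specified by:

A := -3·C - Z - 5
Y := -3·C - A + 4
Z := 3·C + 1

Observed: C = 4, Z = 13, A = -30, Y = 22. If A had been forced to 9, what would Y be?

-17

The intervention breaks the incoming arrows to A: A := -3·C - Z - 5 no longer applies, and A = 9.
Y = -3·C - A + 4  [with C=4, A=9]  = -17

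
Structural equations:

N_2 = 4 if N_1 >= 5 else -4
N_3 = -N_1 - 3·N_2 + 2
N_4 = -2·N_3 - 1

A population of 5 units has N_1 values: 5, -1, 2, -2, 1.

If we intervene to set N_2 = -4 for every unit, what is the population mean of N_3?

The intervention sets N_2=-4 in all 5 units regardless of N_1. Recomputing N_3 per unit gives 9, 15, 12, 16, 13; average 13.

13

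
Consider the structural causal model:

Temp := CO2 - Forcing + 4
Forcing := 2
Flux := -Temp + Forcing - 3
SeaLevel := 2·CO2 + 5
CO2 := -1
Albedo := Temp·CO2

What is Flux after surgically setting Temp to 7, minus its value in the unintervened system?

-6

The intervention breaks the incoming arrows to Temp: Temp := CO2 - Forcing + 4 no longer applies, and Temp = 7.
Flux = -Temp + Forcing - 3  [with Temp=7, Forcing=2]  = -8
Without intervention: Temp = CO2 - Forcing + 4  [with CO2=-1, Forcing=2]  = 1; Flux = -Temp + Forcing - 3  [with Temp=1, Forcing=2]  = -2.
Change = -8 − (-2) = -6.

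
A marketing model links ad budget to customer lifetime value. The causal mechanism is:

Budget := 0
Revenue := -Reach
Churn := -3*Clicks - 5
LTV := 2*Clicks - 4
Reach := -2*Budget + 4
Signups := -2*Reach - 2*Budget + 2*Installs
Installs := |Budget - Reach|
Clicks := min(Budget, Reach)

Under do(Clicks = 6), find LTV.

The intervention breaks the incoming arrows to Clicks: Clicks := min(Budget, Reach) no longer applies, and Clicks = 6.
LTV = 2*Clicks - 4  [with Clicks=6]  = 8

8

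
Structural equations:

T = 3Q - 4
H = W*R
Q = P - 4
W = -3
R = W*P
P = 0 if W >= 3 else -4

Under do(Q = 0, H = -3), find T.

Setting Q = 0, H = -3 by intervention discards those variables' equations.
T = 3Q - 4  [with Q=0]  = -4

-4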